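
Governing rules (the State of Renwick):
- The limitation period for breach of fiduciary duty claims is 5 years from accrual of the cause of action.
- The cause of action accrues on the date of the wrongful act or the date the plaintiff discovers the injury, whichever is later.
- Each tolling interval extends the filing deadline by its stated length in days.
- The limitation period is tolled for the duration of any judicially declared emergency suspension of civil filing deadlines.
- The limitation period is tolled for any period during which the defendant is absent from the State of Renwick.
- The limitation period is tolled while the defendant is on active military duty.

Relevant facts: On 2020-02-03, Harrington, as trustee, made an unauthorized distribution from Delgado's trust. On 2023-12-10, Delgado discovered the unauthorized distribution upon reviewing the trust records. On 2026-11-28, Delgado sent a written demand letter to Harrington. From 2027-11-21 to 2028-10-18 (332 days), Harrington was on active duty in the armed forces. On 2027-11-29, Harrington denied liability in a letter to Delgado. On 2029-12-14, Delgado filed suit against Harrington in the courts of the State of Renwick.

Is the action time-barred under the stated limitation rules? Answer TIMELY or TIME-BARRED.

Because discovery on 2023-12-10 post-dates the 2020-02-03 act, accrual under the later-of rule falls on 2023-12-10.
5 years from 2023-12-10 is 2028-12-10.
The period was tolled for 332 days by the defendant's active military service (2027-11-21 to 2028-10-18), pushing the deadline to 2029-11-07.
Nothing else in the chronology tolls or restarts the period.
The 2029-12-14 filing falls after the 2029-11-07 deadline; the claim is time-barred.

TIME-BARRED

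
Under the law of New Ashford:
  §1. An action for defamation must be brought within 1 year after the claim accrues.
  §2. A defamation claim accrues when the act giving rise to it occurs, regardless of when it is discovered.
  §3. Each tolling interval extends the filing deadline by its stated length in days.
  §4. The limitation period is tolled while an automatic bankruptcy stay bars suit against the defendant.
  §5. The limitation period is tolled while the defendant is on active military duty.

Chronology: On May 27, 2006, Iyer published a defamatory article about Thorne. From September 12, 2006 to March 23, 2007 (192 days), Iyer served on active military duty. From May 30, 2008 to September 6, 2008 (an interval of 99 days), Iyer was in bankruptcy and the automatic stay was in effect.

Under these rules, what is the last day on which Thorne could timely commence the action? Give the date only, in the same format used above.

December 5, 2007

The limitation period began to run on May 27, 2006.
1 year from May 27, 2006 is May 27, 2007.
Because the defendant's active military service ran from September 12, 2006 to March 23, 2007, the deadline is extended by 192 days to December 5, 2007.
By the time the automatic bankruptcy stay began on May 30, 2008, the limitation period had already expired on December 5, 2007; that interval cannot revive it.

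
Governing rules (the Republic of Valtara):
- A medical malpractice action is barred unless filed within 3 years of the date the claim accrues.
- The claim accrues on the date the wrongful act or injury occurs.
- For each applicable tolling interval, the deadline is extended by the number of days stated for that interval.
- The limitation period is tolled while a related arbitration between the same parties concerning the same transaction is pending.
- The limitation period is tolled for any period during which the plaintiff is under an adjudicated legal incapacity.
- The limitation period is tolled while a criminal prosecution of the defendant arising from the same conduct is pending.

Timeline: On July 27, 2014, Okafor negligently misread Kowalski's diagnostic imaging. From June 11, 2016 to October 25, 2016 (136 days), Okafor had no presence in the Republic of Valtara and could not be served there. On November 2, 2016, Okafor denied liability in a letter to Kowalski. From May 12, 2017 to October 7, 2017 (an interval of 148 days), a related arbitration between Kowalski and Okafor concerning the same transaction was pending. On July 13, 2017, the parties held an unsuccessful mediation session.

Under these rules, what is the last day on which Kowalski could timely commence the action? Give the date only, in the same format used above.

December 22, 2017

The limitation period began to run on July 27, 2014.
3 years from July 27, 2014 is July 27, 2017.
The period was tolled for 148 days by the pending related arbitration (May 12, 2017 to October 7, 2017), pushing the deadline to December 22, 2017.
No stated provision tolls the period for the defendant's absence, so the interval from June 11, 2016 to October 25, 2016 has no effect on the deadline.
Nothing else in the chronology tolls or restarts the period.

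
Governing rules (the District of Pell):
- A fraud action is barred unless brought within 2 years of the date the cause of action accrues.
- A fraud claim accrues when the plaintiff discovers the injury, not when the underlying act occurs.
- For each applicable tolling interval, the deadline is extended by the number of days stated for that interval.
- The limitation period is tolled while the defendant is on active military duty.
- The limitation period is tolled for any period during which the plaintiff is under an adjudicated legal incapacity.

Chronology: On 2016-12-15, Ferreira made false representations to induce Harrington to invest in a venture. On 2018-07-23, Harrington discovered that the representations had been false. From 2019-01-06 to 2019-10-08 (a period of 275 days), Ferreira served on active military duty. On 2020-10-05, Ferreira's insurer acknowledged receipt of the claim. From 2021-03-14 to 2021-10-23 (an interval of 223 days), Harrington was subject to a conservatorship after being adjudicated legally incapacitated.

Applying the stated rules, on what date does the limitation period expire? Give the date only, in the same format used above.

Accrual is tied to discovery, so the period began on 2018-07-23 rather than on 2016-12-15 when the act occurred.
2 years from 2018-07-23 is 2020-07-23.
Because the defendant's active military service ran from 2019-01-06 to 2019-10-08, the deadline is extended by 275 days to 2021-04-24.
The period was tolled for 223 days by the plaintiff's legal incapacity (2021-03-14 to 2021-10-23), pushing the deadline to 2021-12-03.
None of the other events listed affects the running of the period under the stated rules.

2021-12-03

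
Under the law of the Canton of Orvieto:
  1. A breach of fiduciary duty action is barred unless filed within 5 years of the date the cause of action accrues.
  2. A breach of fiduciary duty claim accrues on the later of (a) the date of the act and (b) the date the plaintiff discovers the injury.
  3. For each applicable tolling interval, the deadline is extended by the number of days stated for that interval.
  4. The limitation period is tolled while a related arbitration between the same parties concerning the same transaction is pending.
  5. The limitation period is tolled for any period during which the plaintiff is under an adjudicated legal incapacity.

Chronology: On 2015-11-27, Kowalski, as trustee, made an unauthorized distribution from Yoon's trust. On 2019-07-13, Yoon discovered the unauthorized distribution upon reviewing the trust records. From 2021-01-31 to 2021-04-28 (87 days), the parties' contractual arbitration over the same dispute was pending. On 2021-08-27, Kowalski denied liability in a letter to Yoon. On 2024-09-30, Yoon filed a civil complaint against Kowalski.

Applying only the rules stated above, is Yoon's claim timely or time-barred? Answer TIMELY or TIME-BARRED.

TIMELY

Because discovery on 2019-07-13 post-dates the 2015-11-27 act, accrual under the later-of rule falls on 2019-07-13.
The untolled deadline — 5 years after 2019-07-13 — is 2024-07-13.
The pending related arbitration from 2021-01-31 to 2021-04-28 tolled the period for 87 days, extending the deadline to 2024-10-08.
None of the other events listed affects the running of the period under the stated rules.
Yoon filed on 2024-09-30, before the 2024-10-08 deadline, so the action is timely.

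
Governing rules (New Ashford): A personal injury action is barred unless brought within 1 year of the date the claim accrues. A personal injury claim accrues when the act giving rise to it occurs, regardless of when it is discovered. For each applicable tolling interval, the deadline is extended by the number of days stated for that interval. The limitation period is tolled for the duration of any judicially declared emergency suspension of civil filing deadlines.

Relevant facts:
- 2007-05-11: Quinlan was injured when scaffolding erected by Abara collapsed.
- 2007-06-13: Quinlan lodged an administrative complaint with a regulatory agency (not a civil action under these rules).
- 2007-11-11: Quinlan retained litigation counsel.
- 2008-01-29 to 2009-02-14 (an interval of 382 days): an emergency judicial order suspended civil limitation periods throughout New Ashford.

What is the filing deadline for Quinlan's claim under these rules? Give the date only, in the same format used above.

2009-05-28

The claim accrued on 2007-05-11, the date of the act.
The untolled deadline — 1 year after 2007-05-11 — is 2008-05-11.
Because the emergency suspension of filing deadlines ran from 2008-01-29 to 2009-02-14, the deadline is extended by 382 days to 2009-05-28.
Nothing else in the chronology tolls or restarts the period.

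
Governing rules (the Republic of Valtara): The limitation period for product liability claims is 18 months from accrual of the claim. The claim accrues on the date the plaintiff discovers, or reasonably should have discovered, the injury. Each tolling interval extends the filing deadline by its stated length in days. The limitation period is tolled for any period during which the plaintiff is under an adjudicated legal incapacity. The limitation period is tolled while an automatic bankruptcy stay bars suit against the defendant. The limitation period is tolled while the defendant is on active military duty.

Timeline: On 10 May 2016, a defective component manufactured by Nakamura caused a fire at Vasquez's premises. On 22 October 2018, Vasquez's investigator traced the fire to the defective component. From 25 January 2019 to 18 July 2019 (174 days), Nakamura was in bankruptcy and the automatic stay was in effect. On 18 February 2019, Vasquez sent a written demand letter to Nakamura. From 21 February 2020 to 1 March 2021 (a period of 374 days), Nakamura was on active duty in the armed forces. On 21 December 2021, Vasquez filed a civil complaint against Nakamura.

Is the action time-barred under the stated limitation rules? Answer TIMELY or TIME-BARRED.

Under the discovery rule, the claim accrued on 22 October 2018, when Vasquez discovered the injury — not on the 10 May 2016 date of the underlying act.
18 months from 22 October 2018 is 22 April 2020.
Because the automatic bankruptcy stay ran from 25 January 2019 to 18 July 2019, the deadline is extended by 174 days to 13 October 2020.
The defendant's active military service from 21 February 2020 to 1 March 2021 tolled the period for 374 days, extending the deadline to 22 October 2021.
Nothing else in the chronology tolls or restarts the period.
The 21 December 2021 filing falls after the 22 October 2021 deadline; the claim is time-barred.

TIME-BARRED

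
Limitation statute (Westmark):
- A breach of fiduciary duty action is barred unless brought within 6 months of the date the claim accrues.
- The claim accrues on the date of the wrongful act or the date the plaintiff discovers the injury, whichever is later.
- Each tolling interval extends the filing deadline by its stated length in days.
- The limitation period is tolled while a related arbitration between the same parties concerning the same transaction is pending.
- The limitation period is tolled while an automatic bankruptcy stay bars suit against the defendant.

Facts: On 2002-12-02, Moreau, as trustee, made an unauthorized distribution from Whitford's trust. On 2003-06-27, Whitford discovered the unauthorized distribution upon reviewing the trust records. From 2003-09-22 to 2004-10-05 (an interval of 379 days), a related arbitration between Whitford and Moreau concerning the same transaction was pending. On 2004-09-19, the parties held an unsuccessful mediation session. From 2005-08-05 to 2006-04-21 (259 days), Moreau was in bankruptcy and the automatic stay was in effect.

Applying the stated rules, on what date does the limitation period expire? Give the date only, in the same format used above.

2005-01-09

Taking the later of the act (2002-12-02) and discovery (2003-06-27), the claim accrued on 2003-06-27.
Adding the 6 months base period to 2003-06-27 gives a deadline of 2003-12-27, before any tolling.
Because the pending related arbitration ran from 2003-09-22 to 2004-10-05, the deadline is extended by 379 days to 2005-01-09.
The automatic bankruptcy stay starting 2005-08-05 came too late — the period had run on 2005-01-09 — and so does not extend the deadline.
Nothing else in the chronology tolls or restarts the period.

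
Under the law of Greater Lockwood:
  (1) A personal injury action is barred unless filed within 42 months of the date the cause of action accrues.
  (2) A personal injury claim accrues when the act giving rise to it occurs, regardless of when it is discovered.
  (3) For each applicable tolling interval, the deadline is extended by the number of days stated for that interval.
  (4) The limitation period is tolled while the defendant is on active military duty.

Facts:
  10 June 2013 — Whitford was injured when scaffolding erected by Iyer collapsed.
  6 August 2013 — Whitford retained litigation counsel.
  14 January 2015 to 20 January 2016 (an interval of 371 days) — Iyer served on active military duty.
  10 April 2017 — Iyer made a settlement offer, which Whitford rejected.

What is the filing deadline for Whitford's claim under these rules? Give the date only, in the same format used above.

The claim accrued on 10 June 2013, when the wrongful act occurred.
Adding the 42 months base period to 10 June 2013 gives a deadline of 10 December 2016, before any tolling.
Because the defendant's active military service ran from 14 January 2015 to 20 January 2016, the deadline is extended by 371 days to 16 December 2017.
Nothing else in the chronology tolls or restarts the period.

16 December 2017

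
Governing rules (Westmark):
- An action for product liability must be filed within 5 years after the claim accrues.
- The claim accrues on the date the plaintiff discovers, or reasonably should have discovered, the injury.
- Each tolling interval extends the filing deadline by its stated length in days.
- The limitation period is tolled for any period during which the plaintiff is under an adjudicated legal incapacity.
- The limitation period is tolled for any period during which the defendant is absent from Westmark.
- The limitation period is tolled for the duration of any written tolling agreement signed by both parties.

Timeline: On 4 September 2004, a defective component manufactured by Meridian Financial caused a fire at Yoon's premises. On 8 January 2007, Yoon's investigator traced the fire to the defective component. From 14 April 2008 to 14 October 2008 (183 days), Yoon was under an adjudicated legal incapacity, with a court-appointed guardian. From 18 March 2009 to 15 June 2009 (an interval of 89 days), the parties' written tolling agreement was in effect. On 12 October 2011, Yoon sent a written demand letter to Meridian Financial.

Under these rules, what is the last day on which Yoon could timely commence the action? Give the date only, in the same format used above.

Accrual is tied to discovery, so the period began on 8 January 2007 rather than on 4 September 2004 when the act occurred.
5 years from 8 January 2007 is 8 January 2012.
Because the plaintiff's legal incapacity ran from 14 April 2008 to 14 October 2008, the deadline is extended by 183 days to 9 July 2012.
The written tolling agreement from 18 March 2009 to 15 June 2009 tolled the period for 89 days, extending the deadline to 6 October 2012.
Nothing else in the chronology tolls or restarts the period.

6 October 2012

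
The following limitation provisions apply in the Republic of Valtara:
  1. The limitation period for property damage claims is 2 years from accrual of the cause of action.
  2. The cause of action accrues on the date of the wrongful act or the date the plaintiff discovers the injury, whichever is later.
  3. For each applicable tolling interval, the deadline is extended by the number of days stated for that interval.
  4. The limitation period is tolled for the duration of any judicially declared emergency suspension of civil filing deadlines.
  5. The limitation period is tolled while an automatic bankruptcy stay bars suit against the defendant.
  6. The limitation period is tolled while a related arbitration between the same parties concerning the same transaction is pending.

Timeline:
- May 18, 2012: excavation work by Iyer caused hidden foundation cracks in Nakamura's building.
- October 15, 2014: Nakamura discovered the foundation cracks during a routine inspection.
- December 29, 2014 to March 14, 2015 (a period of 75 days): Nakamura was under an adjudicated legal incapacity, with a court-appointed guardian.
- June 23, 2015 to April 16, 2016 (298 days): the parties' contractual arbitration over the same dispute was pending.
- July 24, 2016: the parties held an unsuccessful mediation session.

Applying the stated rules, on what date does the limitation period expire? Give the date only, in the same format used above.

August 9, 2017

The claim accrued on October 15, 2014 — the later of the May 18, 2012 act and the October 15, 2014 discovery.
2 years from October 15, 2014 is October 15, 2016.
The period was tolled for 298 days by the pending related arbitration (June 23, 2015 to April 16, 2016), pushing the deadline to August 9, 2017.
Although the plaintiff's incapacity ran from December 29, 2014 to March 14, 2015, the stated rules do not make that a tolling event, so it is disregarded.
Nothing else in the chronology tolls or restarts the period.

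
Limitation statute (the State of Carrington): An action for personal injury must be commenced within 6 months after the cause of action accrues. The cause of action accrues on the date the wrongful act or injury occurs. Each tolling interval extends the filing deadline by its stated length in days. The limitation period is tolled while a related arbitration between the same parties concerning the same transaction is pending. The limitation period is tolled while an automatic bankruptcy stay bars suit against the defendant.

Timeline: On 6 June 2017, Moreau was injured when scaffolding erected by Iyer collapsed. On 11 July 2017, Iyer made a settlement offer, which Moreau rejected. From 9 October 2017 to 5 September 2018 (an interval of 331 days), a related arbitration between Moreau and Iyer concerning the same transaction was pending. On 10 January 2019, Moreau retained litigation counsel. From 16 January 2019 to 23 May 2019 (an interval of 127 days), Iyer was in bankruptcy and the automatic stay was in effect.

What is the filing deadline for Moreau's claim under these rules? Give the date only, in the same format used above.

2 November 2018

The claim accrued on 6 June 2017, when the wrongful act occurred.
6 months from 6 June 2017 is 6 December 2017.
The period was tolled for 331 days by the pending related arbitration (9 October 2017 to 5 September 2018), pushing the deadline to 2 November 2018.
The automatic bankruptcy stay from 16 January 2019 to 23 May 2019 began after the period had already run on 2 November 2018, so it has no tolling effect.
None of the other events listed affects the running of the period under the stated rules.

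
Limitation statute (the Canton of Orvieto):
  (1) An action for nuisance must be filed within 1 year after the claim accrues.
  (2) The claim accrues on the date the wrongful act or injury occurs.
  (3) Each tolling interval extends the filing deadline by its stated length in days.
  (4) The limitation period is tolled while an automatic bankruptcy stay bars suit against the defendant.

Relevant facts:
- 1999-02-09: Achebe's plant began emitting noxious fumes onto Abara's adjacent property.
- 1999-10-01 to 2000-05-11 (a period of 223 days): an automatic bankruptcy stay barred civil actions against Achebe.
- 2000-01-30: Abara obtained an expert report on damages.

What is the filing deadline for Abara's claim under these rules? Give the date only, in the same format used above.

The claim accrued on 1999-02-09, when the wrongful act occurred.
1 year from 1999-02-09 is 2000-02-09.
The automatic bankruptcy stay from 1999-10-01 to 2000-05-11 tolled the period for 223 days, extending the deadline to 2000-09-19.
The other events in the timeline have no effect on the limitation period under the stated rules.

2000-09-19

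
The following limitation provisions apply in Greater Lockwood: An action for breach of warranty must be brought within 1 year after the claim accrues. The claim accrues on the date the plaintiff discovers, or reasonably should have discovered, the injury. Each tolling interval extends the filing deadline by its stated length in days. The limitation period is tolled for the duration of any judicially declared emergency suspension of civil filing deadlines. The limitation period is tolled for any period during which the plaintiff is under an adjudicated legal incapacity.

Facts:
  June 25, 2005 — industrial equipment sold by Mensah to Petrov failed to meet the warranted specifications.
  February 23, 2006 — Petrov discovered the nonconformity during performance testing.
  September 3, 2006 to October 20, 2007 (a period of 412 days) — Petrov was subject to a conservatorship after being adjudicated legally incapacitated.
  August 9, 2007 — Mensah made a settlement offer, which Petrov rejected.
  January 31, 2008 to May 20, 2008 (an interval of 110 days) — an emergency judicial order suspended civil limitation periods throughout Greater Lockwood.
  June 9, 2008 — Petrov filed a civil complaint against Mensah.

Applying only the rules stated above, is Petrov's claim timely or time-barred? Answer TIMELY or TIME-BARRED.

TIMELY

Accrual is tied to discovery, so the period began on February 23, 2006 rather than on June 25, 2005 when the act occurred.
Adding the 1 year base period to February 23, 2006 gives a deadline of February 23, 2007, before any tolling.
The period was tolled for 412 days by the plaintiff's legal incapacity (September 3, 2006 to October 20, 2007), pushing the deadline to April 10, 2008.
The period was tolled for 110 days by the emergency suspension of filing deadlines (January 31, 2008 to May 20, 2008), pushing the deadline to July 29, 2008.
The other events in the timeline have no effect on the limitation period under the stated rules.
The June 9, 2008 filing precedes the July 29, 2008 deadline; the claim is timely.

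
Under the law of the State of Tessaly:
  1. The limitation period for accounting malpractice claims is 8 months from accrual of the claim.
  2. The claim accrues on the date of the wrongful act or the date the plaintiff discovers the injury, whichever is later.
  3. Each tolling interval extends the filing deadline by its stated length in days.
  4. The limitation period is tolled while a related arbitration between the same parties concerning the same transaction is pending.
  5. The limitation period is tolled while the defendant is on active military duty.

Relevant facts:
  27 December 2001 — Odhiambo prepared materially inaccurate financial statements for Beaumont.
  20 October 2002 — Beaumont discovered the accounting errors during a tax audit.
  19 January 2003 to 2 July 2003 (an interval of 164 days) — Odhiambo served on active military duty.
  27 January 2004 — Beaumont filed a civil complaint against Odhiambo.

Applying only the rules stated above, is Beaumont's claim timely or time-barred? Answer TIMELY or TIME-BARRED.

Taking the later of the act (27 December 2001) and discovery (20 October 2002), the claim accrued on 20 October 2002.
8 months from 20 October 2002 is 20 June 2003.
The defendant's active military service from 19 January 2003 to 2 July 2003 tolled the period for 164 days, extending the deadline to 1 December 2003.
The 27 January 2004 filing falls after the 1 December 2003 deadline; the claim is time-barred.

TIME-BARRED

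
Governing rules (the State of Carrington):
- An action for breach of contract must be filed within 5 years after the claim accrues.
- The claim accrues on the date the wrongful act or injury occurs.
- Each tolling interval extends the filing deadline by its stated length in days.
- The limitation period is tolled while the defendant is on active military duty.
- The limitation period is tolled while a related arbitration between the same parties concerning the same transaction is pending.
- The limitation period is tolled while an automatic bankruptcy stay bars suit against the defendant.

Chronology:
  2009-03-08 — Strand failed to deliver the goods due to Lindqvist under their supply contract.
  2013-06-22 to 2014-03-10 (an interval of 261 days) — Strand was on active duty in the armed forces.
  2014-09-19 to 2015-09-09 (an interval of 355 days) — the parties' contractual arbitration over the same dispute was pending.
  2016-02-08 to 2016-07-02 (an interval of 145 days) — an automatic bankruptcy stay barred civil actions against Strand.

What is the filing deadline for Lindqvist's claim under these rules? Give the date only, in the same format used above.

2015-11-14

The limitation period began to run on 2009-03-08.
The untolled deadline — 5 years after 2009-03-08 — is 2014-03-08.
The defendant's active military service from 2013-06-22 to 2014-03-10 tolled the period for 261 days, extending the deadline to 2014-11-24.
The pending related arbitration from 2014-09-19 to 2015-09-09 tolled the period for 355 days, extending the deadline to 2015-11-14.
The automatic bankruptcy stay from 2016-02-08 to 2016-07-02 began after the period had already run on 2015-11-14, so it has no tolling effect.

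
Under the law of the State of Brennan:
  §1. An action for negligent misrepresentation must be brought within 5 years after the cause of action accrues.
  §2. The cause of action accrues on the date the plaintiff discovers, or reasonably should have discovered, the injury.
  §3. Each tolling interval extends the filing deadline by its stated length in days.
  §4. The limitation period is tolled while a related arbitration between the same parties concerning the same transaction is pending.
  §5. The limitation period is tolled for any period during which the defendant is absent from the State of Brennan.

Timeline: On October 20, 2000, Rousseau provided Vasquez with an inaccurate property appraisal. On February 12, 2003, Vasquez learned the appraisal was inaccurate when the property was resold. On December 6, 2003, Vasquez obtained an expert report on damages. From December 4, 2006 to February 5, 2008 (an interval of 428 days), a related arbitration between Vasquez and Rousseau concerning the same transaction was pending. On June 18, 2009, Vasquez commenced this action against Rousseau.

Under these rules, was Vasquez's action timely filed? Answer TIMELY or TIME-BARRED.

TIME-BARRED

Under the discovery rule, the claim accrued on February 12, 2003, when Vasquez discovered the injury — not on the October 20, 2000 date of the underlying act.
The untolled deadline — 5 years after February 12, 2003 — is February 12, 2008.
Because the pending related arbitration ran from December 4, 2006 to February 5, 2008, the deadline is extended by 428 days to April 15, 2009.
Nothing else in the chronology tolls or restarts the period.
The June 18, 2009 filing falls after the April 15, 2009 deadline; the claim is time-barred.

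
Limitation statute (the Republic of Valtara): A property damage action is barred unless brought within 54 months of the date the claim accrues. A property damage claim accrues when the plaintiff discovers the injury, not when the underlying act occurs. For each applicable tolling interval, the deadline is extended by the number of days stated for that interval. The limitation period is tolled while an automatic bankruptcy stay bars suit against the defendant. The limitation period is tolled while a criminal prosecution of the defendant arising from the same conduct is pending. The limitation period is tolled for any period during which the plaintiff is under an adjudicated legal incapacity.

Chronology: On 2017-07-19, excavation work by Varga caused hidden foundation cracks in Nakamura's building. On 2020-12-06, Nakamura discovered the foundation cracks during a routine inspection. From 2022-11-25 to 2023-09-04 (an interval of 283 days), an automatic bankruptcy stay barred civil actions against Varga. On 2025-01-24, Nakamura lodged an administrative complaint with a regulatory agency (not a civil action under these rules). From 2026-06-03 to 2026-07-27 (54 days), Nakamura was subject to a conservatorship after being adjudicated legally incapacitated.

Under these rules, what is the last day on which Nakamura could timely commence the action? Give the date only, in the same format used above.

2026-03-16

Under the discovery rule, the claim accrued on 2020-12-06, when Nakamura discovered the injury — not on the 2017-07-19 date of the underlying act.
54 months from 2020-12-06 is 2025-06-06.
The automatic bankruptcy stay from 2022-11-25 to 2023-09-04 tolled the period for 283 days, extending the deadline to 2026-03-16.
By the time the plaintiff's legal incapacity began on 2026-06-03, the limitation period had already expired on 2026-03-16; that interval cannot revive it.
Nothing else in the chronology tolls or restarts the period.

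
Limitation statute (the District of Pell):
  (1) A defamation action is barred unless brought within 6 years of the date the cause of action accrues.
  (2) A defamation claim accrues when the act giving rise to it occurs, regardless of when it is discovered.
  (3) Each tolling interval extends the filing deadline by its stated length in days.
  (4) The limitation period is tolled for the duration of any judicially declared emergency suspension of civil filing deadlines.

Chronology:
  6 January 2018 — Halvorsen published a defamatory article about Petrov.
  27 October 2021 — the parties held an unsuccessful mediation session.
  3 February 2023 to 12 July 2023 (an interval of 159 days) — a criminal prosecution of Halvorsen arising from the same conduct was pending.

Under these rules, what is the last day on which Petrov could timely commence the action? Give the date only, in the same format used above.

6 January 2024

The claim accrued on 6 January 2018, when the wrongful act occurred.
6 years from 6 January 2018 is 6 January 2024.
Although a criminal prosecution ran from 3 February 2023 to 12 July 2023, the stated rules do not make that a tolling event, so it is disregarded.
Nothing else in the chronology tolls or restarts the period.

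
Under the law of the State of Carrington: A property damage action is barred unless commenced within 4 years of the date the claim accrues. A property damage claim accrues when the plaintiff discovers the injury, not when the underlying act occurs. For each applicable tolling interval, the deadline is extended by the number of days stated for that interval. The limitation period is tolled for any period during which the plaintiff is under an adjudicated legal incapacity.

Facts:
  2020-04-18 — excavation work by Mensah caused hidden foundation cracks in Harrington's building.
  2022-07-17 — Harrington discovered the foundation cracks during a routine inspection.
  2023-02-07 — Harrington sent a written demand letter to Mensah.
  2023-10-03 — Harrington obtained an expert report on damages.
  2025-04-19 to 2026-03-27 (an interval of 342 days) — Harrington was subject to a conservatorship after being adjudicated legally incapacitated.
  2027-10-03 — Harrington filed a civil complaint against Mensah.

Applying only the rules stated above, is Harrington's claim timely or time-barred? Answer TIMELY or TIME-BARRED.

The claim did not accrue until Harrington discovered the injury on 2022-07-17; the 2020-04-18 act date does not start the clock under the stated rule.
Adding the 4 years base period to 2022-07-17 gives a deadline of 2026-07-17, before any tolling.
The plaintiff's legal incapacity from 2025-04-19 to 2026-03-27 tolled the period for 342 days, extending the deadline to 2027-06-24.
The other events in the timeline have no effect on the limitation period under the stated rules.
Harrington filed on 2027-10-03, after the 2027-06-24 deadline, so the action is time-barred.

TIME-BARRED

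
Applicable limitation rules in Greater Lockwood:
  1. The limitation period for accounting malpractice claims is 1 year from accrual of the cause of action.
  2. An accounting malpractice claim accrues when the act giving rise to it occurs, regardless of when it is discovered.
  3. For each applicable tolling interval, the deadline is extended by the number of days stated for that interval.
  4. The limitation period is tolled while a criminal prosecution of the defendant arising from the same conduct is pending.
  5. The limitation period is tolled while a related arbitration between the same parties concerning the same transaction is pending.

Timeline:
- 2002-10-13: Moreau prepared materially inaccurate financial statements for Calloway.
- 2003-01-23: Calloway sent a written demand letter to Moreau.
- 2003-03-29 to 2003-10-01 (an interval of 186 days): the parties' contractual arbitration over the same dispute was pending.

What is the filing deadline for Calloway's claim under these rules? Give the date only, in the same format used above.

2004-04-16

The claim accrued on 2002-10-13, when the wrongful act occurred.
The untolled deadline — 1 year after 2002-10-13 — is 2003-10-13.
The pending related arbitration from 2003-03-29 to 2003-10-01 tolled the period for 186 days, extending the deadline to 2004-04-16.
None of the other events listed affects the running of the period under the stated rules.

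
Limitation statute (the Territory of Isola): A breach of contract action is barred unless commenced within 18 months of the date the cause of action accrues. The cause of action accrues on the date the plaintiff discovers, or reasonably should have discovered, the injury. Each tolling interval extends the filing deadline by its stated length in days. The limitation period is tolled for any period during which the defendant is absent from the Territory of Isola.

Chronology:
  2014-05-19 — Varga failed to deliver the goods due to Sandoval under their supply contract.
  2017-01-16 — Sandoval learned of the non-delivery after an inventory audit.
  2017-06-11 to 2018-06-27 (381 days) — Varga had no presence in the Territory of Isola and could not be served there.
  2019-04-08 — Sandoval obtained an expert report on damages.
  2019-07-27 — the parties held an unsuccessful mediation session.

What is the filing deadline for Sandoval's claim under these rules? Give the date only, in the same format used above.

2019-08-01

Accrual is tied to discovery, so the period began on 2017-01-16 rather than on 2014-05-19 when the act occurred.
18 months from 2017-01-16 is 2018-07-16.
The defendant's absence from the jurisdiction from 2017-06-11 to 2018-06-27 tolled the period for 381 days, extending the deadline to 2019-08-01.
The other events in the timeline have no effect on the limitation period under the stated rules.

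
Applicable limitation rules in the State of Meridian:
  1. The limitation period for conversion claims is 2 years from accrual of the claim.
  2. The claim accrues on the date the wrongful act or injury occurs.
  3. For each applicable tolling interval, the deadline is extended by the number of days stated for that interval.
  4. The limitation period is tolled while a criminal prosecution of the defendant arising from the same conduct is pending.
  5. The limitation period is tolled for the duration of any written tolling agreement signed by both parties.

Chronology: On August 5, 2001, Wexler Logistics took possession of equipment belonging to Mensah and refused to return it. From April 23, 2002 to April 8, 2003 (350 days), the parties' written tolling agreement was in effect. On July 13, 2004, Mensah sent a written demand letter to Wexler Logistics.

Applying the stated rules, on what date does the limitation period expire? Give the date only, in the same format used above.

July 20, 2004

The claim accrued on August 5, 2001, when the wrongful act occurred.
2 years from August 5, 2001 is August 5, 2003.
Because the written tolling agreement ran from April 23, 2002 to April 8, 2003, the deadline is extended by 350 days to July 20, 2004.
Nothing else in the chronology tolls or restarts the period.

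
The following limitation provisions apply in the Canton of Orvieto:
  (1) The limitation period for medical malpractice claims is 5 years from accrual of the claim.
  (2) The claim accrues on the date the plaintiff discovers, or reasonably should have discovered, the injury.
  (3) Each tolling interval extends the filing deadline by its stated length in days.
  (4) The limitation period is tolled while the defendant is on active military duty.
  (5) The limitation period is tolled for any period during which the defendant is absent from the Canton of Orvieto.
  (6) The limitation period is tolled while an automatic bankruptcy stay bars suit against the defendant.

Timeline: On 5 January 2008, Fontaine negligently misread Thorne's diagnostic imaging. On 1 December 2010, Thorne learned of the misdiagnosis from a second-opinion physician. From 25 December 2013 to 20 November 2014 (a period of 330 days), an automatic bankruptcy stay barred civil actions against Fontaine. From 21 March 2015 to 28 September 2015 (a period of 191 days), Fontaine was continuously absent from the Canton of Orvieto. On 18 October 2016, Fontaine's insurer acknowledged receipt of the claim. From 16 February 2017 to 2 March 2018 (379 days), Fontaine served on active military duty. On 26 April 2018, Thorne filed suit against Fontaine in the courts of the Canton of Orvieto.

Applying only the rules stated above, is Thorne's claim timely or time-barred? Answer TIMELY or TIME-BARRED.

TIMELY

Under the discovery rule, the claim accrued on 1 December 2010, when Thorne discovered the injury — not on the 5 January 2008 date of the underlying act.
The untolled deadline — 5 years after 1 December 2010 — is 1 December 2015.
The period was tolled for 330 days by the automatic bankruptcy stay (25 December 2013 to 20 November 2014), pushing the deadline to 26 October 2016.
Because the defendant's absence from the jurisdiction ran from 21 March 2015 to 28 September 2015, the deadline is extended by 191 days to 5 May 2017.
Because the defendant's active military service ran from 16 February 2017 to 2 March 2018, the deadline is extended by 379 days to 19 May 2018.
Nothing else in the chronology tolls or restarts the period.
The 26 April 2018 filing precedes the 19 May 2018 deadline; the claim is timely.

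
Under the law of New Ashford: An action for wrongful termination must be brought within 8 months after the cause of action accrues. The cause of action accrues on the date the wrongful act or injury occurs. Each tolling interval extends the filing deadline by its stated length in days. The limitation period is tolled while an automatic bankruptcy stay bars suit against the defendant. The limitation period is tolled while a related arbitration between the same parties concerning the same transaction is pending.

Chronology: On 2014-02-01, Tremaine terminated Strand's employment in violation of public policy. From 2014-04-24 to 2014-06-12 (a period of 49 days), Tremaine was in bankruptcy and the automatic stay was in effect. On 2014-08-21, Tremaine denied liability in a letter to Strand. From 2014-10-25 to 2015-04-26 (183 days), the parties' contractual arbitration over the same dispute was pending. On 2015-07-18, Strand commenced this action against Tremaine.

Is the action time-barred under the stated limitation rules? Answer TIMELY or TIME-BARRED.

The claim accrued on 2014-02-01, when the wrongful act occurred.
8 months from 2014-02-01 is 2014-10-01.
The automatic bankruptcy stay from 2014-04-24 to 2014-06-12 tolled the period for 49 days, extending the deadline to 2014-11-19.
The pending related arbitration from 2014-10-25 to 2015-04-26 tolled the period for 183 days, extending the deadline to 2015-05-21.
Nothing else in the chronology tolls or restarts the period.
Strand filed on 2015-07-18, after the 2015-05-21 deadline, so the action is time-barred.

TIME-BARRED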